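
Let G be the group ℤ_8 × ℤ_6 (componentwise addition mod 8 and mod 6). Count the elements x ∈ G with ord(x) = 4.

An element (a,b) has order lcm(ord(a), ord(b)); count pairs with lcm equal to 4.
Enumerating gives 4 such elements.

4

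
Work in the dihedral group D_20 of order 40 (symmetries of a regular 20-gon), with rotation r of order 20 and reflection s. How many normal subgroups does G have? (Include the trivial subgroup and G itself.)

G has 48 subgroups. Checking conjugation-invariance by order — order 1: 1/1 normal; order 2: 1/21 normal; order 4: 1/11 normal; order 5: 1/1 normal; order 8: 0/5 normal; order 10: 1/5 normal; order 20: 3/3 normal; order 40: 1/1 normal.
Total normal subgroups: 9.

9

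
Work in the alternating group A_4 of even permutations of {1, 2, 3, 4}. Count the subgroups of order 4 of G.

|G| = 12 and 4 | 12, so subgroups of order 4 are possible by Lagrange.
The subgroups of order 4 are: {e, (1 2)(3 4), (1 3)(2 4), (1 4)(2 3)}.
So G has 1 subgroup of order 4.

1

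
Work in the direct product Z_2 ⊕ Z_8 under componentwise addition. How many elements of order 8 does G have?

8

An element (a,b) has order lcm(ord(a), ord(b)); count pairs with lcm equal to 8.
Enumerating gives 8 such elements.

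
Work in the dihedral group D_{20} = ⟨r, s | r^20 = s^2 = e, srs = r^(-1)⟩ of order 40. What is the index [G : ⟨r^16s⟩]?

|⟨r^16s⟩| = 2 and |G| = 40.
By Lagrange, [G : H] = |G|/|H| = 40/2 = 20.

20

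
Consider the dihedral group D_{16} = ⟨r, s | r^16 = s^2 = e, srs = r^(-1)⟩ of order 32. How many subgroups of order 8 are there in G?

5

|G| = 32 and 8 | 32, so subgroups of order 8 are possible by Lagrange.
The subgroups of order 8 are: {e, r^2, r^4, r^6, r^8, r^10, r^12, r^14}; {e, r^4, r^8, r^12, r^2s, r^6s, r^10s, r^14s}; {e, r^4, r^8, r^12, r^3s, r^7s, r^11s, r^15s}; {e, r^4, r^8, r^12, s, r^4s, r^8s, r^12s}; … (5 in all).
So G has 5 subgroups of order 8.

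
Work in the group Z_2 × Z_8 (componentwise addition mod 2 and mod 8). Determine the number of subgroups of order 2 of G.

|G| = 16 and 2 | 16, so subgroups of order 2 are possible by Lagrange.
The subgroups of order 2 are: {(0,0), (0,4)}; {(0,0), (1,0)}; {(0,0), (1,4)}.
So G has 3 subgroups of order 2.

3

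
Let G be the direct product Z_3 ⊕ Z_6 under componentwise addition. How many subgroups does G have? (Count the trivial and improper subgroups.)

12

|G| = 18, so by Lagrange every subgroup order divides 18. Divisors: 1, 2, 3, 6, 9, 18.
Subgroups by order — order 1: 1; order 2: 1; order 3: 4; order 6: 4; order 9: 1; order 18: 1.
Total: 1 + 1 + 4 + 4 + 1 + 1 = 12.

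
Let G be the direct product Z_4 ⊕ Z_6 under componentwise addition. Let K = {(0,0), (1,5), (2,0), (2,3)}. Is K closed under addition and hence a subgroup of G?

No

(1,5) ∈ K but its inverse (3,1) ∉ K, so K is not a subgroup.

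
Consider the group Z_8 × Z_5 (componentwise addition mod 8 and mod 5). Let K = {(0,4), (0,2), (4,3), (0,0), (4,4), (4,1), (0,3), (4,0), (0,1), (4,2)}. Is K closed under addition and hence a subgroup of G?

Yes

|K| = 10 divides |G| = 40, consistent with Lagrange.
K contains the identity, every element's inverse is in K, and K is closed under +: it is a subgroup.
In fact K = ⟨(4,4)⟩.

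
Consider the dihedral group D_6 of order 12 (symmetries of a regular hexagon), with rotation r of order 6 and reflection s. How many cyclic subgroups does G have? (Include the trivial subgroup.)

Each element a generates a cyclic subgroup ⟨a⟩; distinct elements may generate the same one (a cyclic group of order d has φ(d) generators).
Cyclic subgroups by order — order 1: 1; order 2: 7; order 3: 1; order 6: 1.
Total: 10.

10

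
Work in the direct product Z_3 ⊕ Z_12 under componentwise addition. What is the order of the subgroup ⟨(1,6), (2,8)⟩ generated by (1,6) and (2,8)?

|⟨(1,6)⟩| = 6 and |⟨(2,8)⟩| = 3, so |H| is a multiple of lcm(6, 3) = 6 and divides |G| = 36.
Closing under the operation: H = {(0,0), (0,2), (0,4), (0,6), (0,8), (0,10), (1,0), (1,2), (1,4), (1,6), (1,8), (1,10), (2,0), (2,2), (2,4), (2,6), (2,8), (2,10)}, so |H| = 18.

18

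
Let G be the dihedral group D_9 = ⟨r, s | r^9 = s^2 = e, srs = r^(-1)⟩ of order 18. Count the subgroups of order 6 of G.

|G| = 18 and 6 | 18, so subgroups of order 6 are possible by Lagrange.
The subgroups of order 6 are: {e, r^3, r^6, r^2s, r^5s, r^8s}; {e, r^3, r^6, s, r^3s, r^6s}; {e, r^3, r^6, rs, r^4s, r^7s}.
So G has 3 subgroups of order 6.

3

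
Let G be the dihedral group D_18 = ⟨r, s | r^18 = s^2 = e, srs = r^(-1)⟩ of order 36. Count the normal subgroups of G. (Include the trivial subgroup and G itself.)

G has 45 subgroups. Checking conjugation-invariance by order — order 1: 1/1 normal; order 2: 1/19 normal; order 3: 1/1 normal; order 4: 0/9 normal; order 6: 1/7 normal; order 9: 1/1 normal; order 12: 0/3 normal; order 18: 3/3 normal; order 36: 1/1 normal.
Total normal subgroups: 9.

9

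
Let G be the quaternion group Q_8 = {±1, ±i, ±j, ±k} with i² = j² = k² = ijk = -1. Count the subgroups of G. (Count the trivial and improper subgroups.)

6

|G| = 8, so by Lagrange every subgroup order divides 8. Divisors: 1, 2, 4, 8.
Subgroups by order — order 1: 1; order 2: 1; order 4: 3; order 8: 1.
Total: 1 + 1 + 3 + 1 = 6.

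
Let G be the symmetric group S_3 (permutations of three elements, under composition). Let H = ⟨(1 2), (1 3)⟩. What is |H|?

|⟨(1 2)⟩| = 2 and |⟨(1 3)⟩| = 2, so |H| is a multiple of lcm(2, 2) = 2 and divides |G| = 6.
Closing {(1 2), (1 3)} under the group operation gives all of G, so |H| = 6.

6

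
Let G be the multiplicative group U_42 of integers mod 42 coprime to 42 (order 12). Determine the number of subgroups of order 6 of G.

|G| = 12 and 6 | 12, so subgroups of order 6 are possible by Lagrange.
The subgroups of order 6 are: {1, 11, 23, 25, 29, 37}; {1, 13, 19, 25, 31, 37}; {1, 5, 17, 25, 37, 41}.
So G has 3 subgroups of order 6.

3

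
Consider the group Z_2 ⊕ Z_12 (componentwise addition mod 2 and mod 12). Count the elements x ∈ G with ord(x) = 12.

8

An element (a,b) has order lcm(ord(a), ord(b)); count pairs with lcm equal to 12.
Enumerating gives 8 such elements.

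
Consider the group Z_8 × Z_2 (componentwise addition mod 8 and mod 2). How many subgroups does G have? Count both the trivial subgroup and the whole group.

|G| = 16, so by Lagrange every subgroup order divides 16. Divisors: 1, 2, 4, 8, 16.
Subgroups by order — order 1: 1; order 2: 3; order 4: 3; order 8: 3; order 16: 1.
Total: 1 + 3 + 3 + 3 + 1 = 11.

11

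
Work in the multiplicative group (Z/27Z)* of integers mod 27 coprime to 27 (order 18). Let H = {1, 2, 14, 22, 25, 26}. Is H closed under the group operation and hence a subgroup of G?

22 ∈ H but its inverse 16 ∉ H, so H is not a subgroup.

No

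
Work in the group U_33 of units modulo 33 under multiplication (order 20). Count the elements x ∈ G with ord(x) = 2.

3

The elements of order 2 are: 10, 23, 32.
That's 3.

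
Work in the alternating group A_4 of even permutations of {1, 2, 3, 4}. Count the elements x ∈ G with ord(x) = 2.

3

The elements of order 2 are: (1 2)(3 4), (1 3)(2 4), (1 4)(2 3).
That's 3.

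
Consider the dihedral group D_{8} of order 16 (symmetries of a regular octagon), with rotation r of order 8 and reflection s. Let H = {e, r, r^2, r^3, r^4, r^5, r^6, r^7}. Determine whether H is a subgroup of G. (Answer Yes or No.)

Yes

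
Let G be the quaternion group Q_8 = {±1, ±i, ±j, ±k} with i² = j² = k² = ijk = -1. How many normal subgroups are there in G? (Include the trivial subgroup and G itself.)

G has 6 subgroups. Checking conjugation-invariance by order — order 1: 1/1 normal; order 2: 1/1 normal; order 4: 3/3 normal; order 8: 1/1 normal.
Total normal subgroups: 6.

6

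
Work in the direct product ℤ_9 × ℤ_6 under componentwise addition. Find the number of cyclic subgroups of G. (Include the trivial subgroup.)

Group the elements of G by the cyclic subgroup they generate; each cyclic subgroup of order d accounts for φ(d) elements.
Cyclic subgroups by order — order 1: 1; order 2: 1; order 3: 4; order 6: 4; order 9: 3; order 18: 3.
Total: 16.

16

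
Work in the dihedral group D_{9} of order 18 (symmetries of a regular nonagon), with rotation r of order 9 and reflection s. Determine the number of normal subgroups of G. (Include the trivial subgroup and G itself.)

G has 16 subgroups. Checking conjugation-invariance by order — order 1: 1/1 normal; order 2: 0/9 normal; order 3: 1/1 normal; order 6: 0/3 normal; order 9: 1/1 normal; order 18: 1/1 normal.
Total normal subgroups: 4.

4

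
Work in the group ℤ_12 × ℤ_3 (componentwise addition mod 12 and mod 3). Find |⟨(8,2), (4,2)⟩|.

|⟨(8,2)⟩| = 3 and |⟨(4,2)⟩| = 3, so |H| is a multiple of lcm(3, 3) = 3 and divides |G| = 36.
Closing under the operation: H = {(0,0), (0,1), (0,2), (4,0), (4,1), (4,2), (8,0), (8,1), (8,2)}, so |H| = 9.

9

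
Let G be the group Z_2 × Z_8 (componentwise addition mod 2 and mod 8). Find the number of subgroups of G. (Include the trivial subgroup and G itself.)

11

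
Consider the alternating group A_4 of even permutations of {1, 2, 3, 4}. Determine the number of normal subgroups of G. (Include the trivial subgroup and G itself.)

G has 10 subgroups. Checking conjugation-invariance by order — order 1: 1/1 normal; order 2: 0/3 normal; order 3: 0/4 normal; order 4: 1/1 normal; order 12: 1/1 normal.
Total normal subgroups: 3.

3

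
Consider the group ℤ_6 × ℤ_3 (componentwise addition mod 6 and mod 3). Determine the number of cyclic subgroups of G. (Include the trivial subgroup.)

A cyclic subgroup of order d is generated by each of its φ(d) elements of order d, so the cyclic subgroups of order d number (#elements of order d)/φ(d).
Cyclic subgroups by order — order 1: 1; order 2: 1; order 3: 4; order 6: 4.
Total: 10.

10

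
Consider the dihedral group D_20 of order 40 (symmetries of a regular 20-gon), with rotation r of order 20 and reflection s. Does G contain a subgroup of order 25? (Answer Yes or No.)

No

25 does not divide |G| = 40, so by Lagrange no subgroup of order 25 exists.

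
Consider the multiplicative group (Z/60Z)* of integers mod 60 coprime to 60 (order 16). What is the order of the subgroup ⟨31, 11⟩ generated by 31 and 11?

|⟨31⟩| = 2 and |⟨11⟩| = 2, so |H| is a multiple of lcm(2, 2) = 2 and divides |G| = 16.
Closing under the operation: H = {1, 11, 31, 41}, so |H| = 4.

4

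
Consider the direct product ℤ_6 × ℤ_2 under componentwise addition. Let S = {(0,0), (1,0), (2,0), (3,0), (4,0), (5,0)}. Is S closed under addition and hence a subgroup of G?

Yes

|S| = 6 divides |G| = 12, consistent with Lagrange.
S contains the identity, every element's inverse is in S, and S is closed under +: it is a subgroup.
In fact S = ⟨(5,0)⟩.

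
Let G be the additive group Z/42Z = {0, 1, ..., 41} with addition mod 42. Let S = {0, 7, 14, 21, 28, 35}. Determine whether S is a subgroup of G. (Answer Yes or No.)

|S| = 6 divides |G| = 42, consistent with Lagrange.
S contains the identity, every element's inverse is in S, and S is closed under +: it is a subgroup.
In fact S = ⟨35⟩.

Yes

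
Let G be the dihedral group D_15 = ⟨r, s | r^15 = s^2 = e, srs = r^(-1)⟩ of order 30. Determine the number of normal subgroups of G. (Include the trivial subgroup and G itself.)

G has 28 subgroups. Checking conjugation-invariance by order — order 1: 1/1 normal; order 2: 0/15 normal; order 3: 1/1 normal; order 5: 1/1 normal; order 6: 0/5 normal; order 10: 0/3 normal; order 15: 1/1 normal; order 30: 1/1 normal.
Total normal subgroups: 5.

5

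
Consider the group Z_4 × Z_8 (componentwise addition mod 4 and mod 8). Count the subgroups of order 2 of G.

|G| = 32 and 2 | 32, so subgroups of order 2 are possible by Lagrange.
The subgroups of order 2 are: {(0,0), (0,4)}; {(0,0), (2,0)}; {(0,0), (2,4)}.
So G has 3 subgroups of order 2.

3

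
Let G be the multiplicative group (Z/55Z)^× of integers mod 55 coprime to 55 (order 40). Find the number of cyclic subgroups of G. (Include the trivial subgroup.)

12

Each element a generates a cyclic subgroup ⟨a⟩; distinct elements may generate the same one (a cyclic group of order d has φ(d) generators).
Cyclic subgroups by order — order 1: 1; order 2: 3; order 4: 2; order 5: 1; order 10: 3; order 20: 2.
Total: 12.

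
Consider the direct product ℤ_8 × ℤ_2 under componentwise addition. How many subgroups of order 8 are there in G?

3

|G| = 16 and 8 | 16, so subgroups of order 8 are possible by Lagrange.
The subgroups of order 8 are: {(0,0), (0,1), (2,0), (2,1), (4,0), (4,1), (6,0), (6,1)}; {(0,0), (1,0), (2,0), (3,0), (4,0), (5,0), (6,0), (7,0)}; {(0,0), (1,1), (2,0), (3,1), (4,0), (5,1), (6,0), (7,1)}.
So G has 3 subgroups of order 8.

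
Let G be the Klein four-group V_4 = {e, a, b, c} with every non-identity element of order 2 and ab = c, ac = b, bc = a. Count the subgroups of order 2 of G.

|G| = 4 and 2 | 4, so subgroups of order 2 are possible by Lagrange.
The subgroups of order 2 are: {e, a}; {e, b}; {e, c}.
So G has 3 subgroups of order 2.

3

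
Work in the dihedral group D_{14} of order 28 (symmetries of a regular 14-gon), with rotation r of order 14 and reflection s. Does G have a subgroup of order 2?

Yes

2 | 28. A subgroup of order 2 is {e, r^10s}.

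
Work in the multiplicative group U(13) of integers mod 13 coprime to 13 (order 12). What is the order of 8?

4

Compute successive powers of 8 mod 13: 8, 12, 5, 1; 8^4 ≡ 1 (mod 13).
So |⟨8⟩| = 4.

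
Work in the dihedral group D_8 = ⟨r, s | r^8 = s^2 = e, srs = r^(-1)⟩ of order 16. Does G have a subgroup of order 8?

8 | 16. A subgroup of order 8 is {e, r, r^2, r^3, r^4, r^5, r^6, r^7}.

Yes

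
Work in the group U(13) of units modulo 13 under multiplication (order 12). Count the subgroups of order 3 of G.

|G| = 12 and 3 | 12, so subgroups of order 3 are possible by Lagrange.
The subgroups of order 3 are: {1, 3, 9}.
So G has 1 subgroup of order 3.

1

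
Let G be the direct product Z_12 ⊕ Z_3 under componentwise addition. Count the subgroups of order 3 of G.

4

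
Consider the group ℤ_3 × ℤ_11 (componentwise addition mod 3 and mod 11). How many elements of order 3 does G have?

An element (a,b) has order lcm(ord(a), ord(b)); count pairs with lcm equal to 3.
Enumerating gives 2 such elements.

2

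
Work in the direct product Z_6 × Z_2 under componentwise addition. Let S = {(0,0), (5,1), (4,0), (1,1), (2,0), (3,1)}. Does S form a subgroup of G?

Yes

|S| = 6 divides |G| = 12, consistent with Lagrange.
S contains the identity, every element's inverse is in S, and S is closed under +: it is a subgroup.
In fact S = ⟨(1,1)⟩.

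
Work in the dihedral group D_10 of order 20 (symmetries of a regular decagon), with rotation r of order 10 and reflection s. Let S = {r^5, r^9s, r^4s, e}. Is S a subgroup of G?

Yes

|S| = 4 divides |G| = 20, consistent with Lagrange.
S contains the identity, every element's inverse is in S, and S is closed under ·: it is a subgroup.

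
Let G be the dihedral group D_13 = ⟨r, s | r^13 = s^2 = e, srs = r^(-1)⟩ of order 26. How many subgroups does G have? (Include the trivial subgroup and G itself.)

|G| = 26, so by Lagrange every subgroup order divides 26. Divisors: 1, 2, 13, 26.
Subgroups by order — order 1: 1; order 2: 13; order 13: 1; order 26: 1.
Total: 1 + 13 + 1 + 1 = 16.

16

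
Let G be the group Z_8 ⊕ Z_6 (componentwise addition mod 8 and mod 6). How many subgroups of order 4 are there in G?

3

|G| = 48 and 4 | 48, so subgroups of order 4 are possible by Lagrange.
The subgroups of order 4 are: {(0,0), (0,3), (4,0), (4,3)}; {(0,0), (2,0), (4,0), (6,0)}; {(0,0), (2,3), (4,0), (6,3)}.
So G has 3 subgroups of order 4.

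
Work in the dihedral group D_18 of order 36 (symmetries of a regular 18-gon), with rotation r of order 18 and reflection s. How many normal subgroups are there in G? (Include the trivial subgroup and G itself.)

9

G has 45 subgroups. Checking conjugation-invariance by order — order 1: 1/1 normal; order 2: 1/19 normal; order 3: 1/1 normal; order 4: 0/9 normal; order 6: 1/7 normal; order 9: 1/1 normal; order 12: 0/3 normal; order 18: 3/3 normal; order 36: 1/1 normal.
Total normal subgroups: 9.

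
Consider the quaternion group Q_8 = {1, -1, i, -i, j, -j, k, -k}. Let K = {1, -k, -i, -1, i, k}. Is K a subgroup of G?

No

|K| = 6 does not divide |G| = 8, so by Lagrange K is not a subgroup.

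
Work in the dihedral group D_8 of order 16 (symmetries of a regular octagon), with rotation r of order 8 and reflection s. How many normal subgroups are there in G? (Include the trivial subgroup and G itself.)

7

G has 19 subgroups. Checking conjugation-invariance by order — order 1: 1/1 normal; order 2: 1/9 normal; order 4: 1/5 normal; order 8: 3/3 normal; order 16: 1/1 normal.
Total normal subgroups: 7.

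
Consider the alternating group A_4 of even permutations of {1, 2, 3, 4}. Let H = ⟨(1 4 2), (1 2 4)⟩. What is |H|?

|⟨(1 4 2)⟩| = 3 and |⟨(1 2 4)⟩| = 3, so |H| is a multiple of lcm(3, 3) = 3 and divides |G| = 12.
Closing under the operation: H = {e, (1 2 4), (1 4 2)}, so |H| = 3.

3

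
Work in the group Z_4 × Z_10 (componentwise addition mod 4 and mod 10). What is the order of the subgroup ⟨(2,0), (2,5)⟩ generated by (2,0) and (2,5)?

4

|⟨(2,0)⟩| = 2 and |⟨(2,5)⟩| = 2, so |H| is a multiple of lcm(2, 2) = 2 and divides |G| = 40.
Closing under the operation: H = {(0,0), (0,5), (2,0), (2,5)}, so |H| = 4.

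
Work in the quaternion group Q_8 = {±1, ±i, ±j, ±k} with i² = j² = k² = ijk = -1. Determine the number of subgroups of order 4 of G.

|G| = 8 and 4 | 8, so subgroups of order 4 are possible by Lagrange.
The subgroups of order 4 are: {1, -1, i, -i}; {1, -1, j, -j}; {1, -1, k, -k}.
So G has 3 subgroups of order 4.

3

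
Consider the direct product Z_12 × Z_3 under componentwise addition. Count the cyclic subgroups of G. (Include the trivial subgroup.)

Group the elements of G by the cyclic subgroup they generate; each cyclic subgroup of order d accounts for φ(d) elements.
Cyclic subgroups by order — order 1: 1; order 2: 1; order 3: 4; order 4: 1; order 6: 4; order 12: 4.
Total: 15.

15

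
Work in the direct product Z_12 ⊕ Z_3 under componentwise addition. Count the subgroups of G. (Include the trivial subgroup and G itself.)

|G| = 36, so by Lagrange every subgroup order divides 36. Divisors: 1, 2, 3, 4, 6, 9, 12, 18, 36.
Subgroups by order — order 1: 1; order 2: 1; order 3: 4; order 4: 1; order 6: 4; order 9: 1; order 12: 4; order 18: 1; order 36: 1.
Total: 1 + 1 + 4 + 1 + 4 + 1 + 4 + 1 + 1 = 18.

18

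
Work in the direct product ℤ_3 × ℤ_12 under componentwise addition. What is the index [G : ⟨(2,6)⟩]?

6

|⟨(2,6)⟩| = 6 and |G| = 36.
By Lagrange, [G : H] = |G|/|H| = 36/6 = 6.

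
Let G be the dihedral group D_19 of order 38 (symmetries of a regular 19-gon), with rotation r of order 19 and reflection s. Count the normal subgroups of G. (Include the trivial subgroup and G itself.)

3

G has 22 subgroups. Checking conjugation-invariance by order — order 1: 1/1 normal; order 2: 0/19 normal; order 19: 1/1 normal; order 38: 1/1 normal.
Total normal subgroups: 3.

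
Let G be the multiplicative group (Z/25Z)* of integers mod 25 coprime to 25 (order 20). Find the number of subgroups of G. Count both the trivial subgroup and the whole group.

6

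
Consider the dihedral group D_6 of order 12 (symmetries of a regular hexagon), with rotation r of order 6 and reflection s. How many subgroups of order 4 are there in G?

3

|G| = 12 and 4 | 12, so subgroups of order 4 are possible by Lagrange.
The subgroups of order 4 are: {e, r^3, r^2s, r^5s}; {e, r^3, s, r^3s}; {e, r^3, rs, r^4s}.
So G has 3 subgroups of order 4.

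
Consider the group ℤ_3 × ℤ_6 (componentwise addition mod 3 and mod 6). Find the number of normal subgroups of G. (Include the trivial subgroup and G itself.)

12

G is abelian, so every subgroup is normal.
G has 12 subgroups in total, hence 12 normal subgroups.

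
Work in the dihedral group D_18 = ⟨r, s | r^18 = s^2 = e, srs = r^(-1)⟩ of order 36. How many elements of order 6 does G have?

The elements of order 6 are: r^3, r^15.
That's 2.

2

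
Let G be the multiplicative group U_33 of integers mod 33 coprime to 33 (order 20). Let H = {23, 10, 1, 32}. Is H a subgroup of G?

Yes

|H| = 4 divides |G| = 20, consistent with Lagrange.
H contains the identity, every element's inverse is in H, and H is closed under ·: it is a subgroup.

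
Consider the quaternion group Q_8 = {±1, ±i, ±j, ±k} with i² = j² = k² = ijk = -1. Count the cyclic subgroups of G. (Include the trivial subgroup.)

5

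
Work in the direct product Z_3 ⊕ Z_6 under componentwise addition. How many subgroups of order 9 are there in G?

|G| = 18 and 9 | 18, so subgroups of order 9 are possible by Lagrange.
The subgroups of order 9 are: {(0,0), (0,2), (0,4), (1,0), (1,2), (1,4), (2,0), (2,2), (2,4)}.
So G has 1 subgroup of order 9.

1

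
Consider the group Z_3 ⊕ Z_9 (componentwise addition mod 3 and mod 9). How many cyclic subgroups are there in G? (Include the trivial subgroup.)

8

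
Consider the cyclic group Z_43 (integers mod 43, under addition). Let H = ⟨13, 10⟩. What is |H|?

43

|⟨13⟩| = 43 and |⟨10⟩| = 43, so |H| is a multiple of lcm(43, 43) = 43 and divides |G| = 43.
Closing {13, 10} under the group operation gives all of G, so |H| = 43.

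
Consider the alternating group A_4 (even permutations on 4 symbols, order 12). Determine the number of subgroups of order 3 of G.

|G| = 12 and 3 | 12, so subgroups of order 3 are possible by Lagrange.
The subgroups of order 3 are: {e, (1 2 3), (1 3 2)}; {e, (1 2 4), (1 4 2)}; {e, (1 3 4), (1 4 3)}; {e, (2 3 4), (2 4 3)}.
So G has 4 subgroups of order 3.

4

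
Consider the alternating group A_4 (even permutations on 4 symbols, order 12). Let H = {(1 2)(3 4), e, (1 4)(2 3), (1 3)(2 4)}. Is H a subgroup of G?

|H| = 4 divides |G| = 12, consistent with Lagrange.
H contains the identity, every element's inverse is in H, and H is closed under ∘: it is a subgroup.

Yes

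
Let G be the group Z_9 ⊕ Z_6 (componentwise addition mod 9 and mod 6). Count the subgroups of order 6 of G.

|G| = 54 and 6 | 54, so subgroups of order 6 are possible by Lagrange.
The subgroups of order 6 are: {(0,0), (0,1), (0,2), (0,3), (0,4), (0,5)}; {(0,0), (0,3), (3,0), (3,3), (6,0), (6,3)}; {(0,0), (0,3), (3,1), (3,4), (6,2), (6,5)}; {(0,0), (0,3), (3,2), (3,5), (6,1), (6,4)}.
So G has 4 subgroups of order 6.

4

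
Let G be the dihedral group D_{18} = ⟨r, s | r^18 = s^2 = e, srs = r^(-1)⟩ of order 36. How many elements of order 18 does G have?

The elements of order 18 are: r, r^5, r^7, r^11, r^13, r^17.
That's 6.

6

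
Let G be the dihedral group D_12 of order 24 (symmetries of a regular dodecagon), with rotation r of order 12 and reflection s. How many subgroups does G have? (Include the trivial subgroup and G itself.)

34

|G| = 24, so by Lagrange every subgroup order divides 24. Divisors: 1, 2, 3, 4, 6, 8, 12, 24.
Subgroups by order — order 1: 1; order 2: 13; order 3: 1; order 4: 7; order 6: 5; order 8: 3; order 12: 3; order 24: 1.
Total: 1 + 13 + 1 + 7 + 5 + 3 + 3 + 1 = 34.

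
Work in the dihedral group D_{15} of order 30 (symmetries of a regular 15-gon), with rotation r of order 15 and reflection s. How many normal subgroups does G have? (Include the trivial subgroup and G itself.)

5

G has 28 subgroups. Checking conjugation-invariance by order — order 1: 1/1 normal; order 2: 0/15 normal; order 3: 1/1 normal; order 5: 1/1 normal; order 6: 0/5 normal; order 10: 0/3 normal; order 15: 1/1 normal; order 30: 1/1 normal.
Total normal subgroups: 5.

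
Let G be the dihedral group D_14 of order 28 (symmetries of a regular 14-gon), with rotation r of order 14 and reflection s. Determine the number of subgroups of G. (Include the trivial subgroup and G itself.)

|G| = 28, so by Lagrange every subgroup order divides 28. Divisors: 1, 2, 4, 7, 14, 28.
Subgroups by order — order 1: 1; order 2: 15; order 4: 7; order 7: 1; order 14: 3; order 28: 1.
Total: 1 + 15 + 7 + 1 + 3 + 1 = 28.

28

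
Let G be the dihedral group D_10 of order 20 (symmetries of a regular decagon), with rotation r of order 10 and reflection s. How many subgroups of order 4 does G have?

5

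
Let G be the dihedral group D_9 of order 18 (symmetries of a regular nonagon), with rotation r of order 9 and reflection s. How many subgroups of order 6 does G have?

|G| = 18 and 6 | 18, so subgroups of order 6 are possible by Lagrange.
The subgroups of order 6 are: {e, r^3, r^6, r^2s, r^5s, r^8s}; {e, r^3, r^6, s, r^3s, r^6s}; {e, r^3, r^6, rs, r^4s, r^7s}.
So G has 3 subgroups of order 6.

3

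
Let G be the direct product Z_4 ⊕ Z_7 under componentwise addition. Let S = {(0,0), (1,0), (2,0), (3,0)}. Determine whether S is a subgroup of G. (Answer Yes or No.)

|S| = 4 divides |G| = 28, consistent with Lagrange.
S contains the identity, every element's inverse is in S, and S is closed under +: it is a subgroup.
In fact S = ⟨(1,0)⟩.

Yes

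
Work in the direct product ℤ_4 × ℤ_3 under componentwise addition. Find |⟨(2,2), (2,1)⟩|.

|⟨(2,2)⟩| = 6 and |⟨(2,1)⟩| = 6, so |H| is a multiple of lcm(6, 6) = 6 and divides |G| = 12.
Closing under the operation: H = {(0,0), (0,1), (0,2), (2,0), (2,1), (2,2)}, so |H| = 6.

6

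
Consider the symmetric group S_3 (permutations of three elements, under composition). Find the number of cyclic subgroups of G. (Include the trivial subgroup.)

5

A cyclic subgroup of order d is generated by each of its φ(d) elements of order d, so the cyclic subgroups of order d number (#elements of order d)/φ(d).
Cyclic subgroups by order — order 1: 1; order 2: 3; order 3: 1.
Total: 5.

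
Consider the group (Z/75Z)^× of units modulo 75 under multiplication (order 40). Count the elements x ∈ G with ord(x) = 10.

12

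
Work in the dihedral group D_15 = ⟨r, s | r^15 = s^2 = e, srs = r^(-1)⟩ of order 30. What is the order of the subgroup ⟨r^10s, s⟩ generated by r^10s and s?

|⟨r^10s⟩| = 2 and |⟨s⟩| = 2, so |H| is a multiple of lcm(2, 2) = 2 and divides |G| = 30.
Closing under the operation: H = {e, r^5, r^10, s, r^5s, r^10s}, so |H| = 6.

6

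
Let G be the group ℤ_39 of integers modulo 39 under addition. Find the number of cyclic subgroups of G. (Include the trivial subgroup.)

4

Group the elements of G by the cyclic subgroup they generate; each cyclic subgroup of order d accounts for φ(d) elements.
Cyclic subgroups by order — order 1: 1; order 3: 1; order 13: 1; order 39: 1.
Total: 4.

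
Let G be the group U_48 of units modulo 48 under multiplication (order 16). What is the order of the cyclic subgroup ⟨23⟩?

Compute successive powers of 23 mod 48: 23, 1; 23^2 ≡ 1 (mod 48).
So |⟨23⟩| = 2.

2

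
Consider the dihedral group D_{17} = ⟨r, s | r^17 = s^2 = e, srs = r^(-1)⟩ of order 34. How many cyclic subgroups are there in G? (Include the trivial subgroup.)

A cyclic subgroup of order d is generated by each of its φ(d) elements of order d, so the cyclic subgroups of order d number (#elements of order d)/φ(d).
Cyclic subgroups by order — order 1: 1; order 2: 17; order 17: 1.
Total: 19.

19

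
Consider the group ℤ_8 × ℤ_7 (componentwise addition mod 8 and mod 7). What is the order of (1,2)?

56

The order of (1,2) in Z_8 × Z_7 is lcm(ord(1) in Z_8, ord(2) in Z_7).
ord(1) = 8 and ord(2) = 7, so |⟨(1,2)⟩| = lcm(8, 7) = 56.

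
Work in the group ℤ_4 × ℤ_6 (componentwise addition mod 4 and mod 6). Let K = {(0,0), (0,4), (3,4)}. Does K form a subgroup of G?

(0,4) ∈ K but its inverse (0,2) ∉ K, so K is not a subgroup.

No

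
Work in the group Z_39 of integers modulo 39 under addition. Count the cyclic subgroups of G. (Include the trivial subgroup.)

4

Group the elements of G by the cyclic subgroup they generate; each cyclic subgroup of order d accounts for φ(d) elements.
Cyclic subgroups by order — order 1: 1; order 3: 1; order 13: 1; order 39: 1.
Total: 4.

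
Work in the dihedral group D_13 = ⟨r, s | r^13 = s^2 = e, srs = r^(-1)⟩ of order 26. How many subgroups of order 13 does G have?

1

|G| = 26 and 13 | 26, so subgroups of order 13 are possible by Lagrange.
The subgroups of order 13 are: {e, r, r^2, r^3, r^4, r^5, r^6, r^7, r^8, r^9, r^10, r^11, r^12}.
So G has 1 subgroup of order 13.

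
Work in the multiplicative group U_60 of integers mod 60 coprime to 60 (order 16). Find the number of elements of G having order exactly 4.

8

The elements of order 4 are: 7, 13, 17, 23, 37, 43, 47, 53.
That's 8.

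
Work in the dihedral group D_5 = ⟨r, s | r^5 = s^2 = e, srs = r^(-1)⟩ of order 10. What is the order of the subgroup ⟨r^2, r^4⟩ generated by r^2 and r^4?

5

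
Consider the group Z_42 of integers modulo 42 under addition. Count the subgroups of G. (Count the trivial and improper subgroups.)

A cyclic group of order 42 has exactly one subgroup for each divisor of 42.
Divisors of 42: 1, 2, 3, 6, 7, 14, 21, 42.
So Z_42 has 8 subgroups.

8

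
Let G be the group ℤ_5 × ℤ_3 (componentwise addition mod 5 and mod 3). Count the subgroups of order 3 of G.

|G| = 15 and 3 | 15, so subgroups of order 3 are possible by Lagrange.
The subgroups of order 3 are: {(0,0), (0,1), (0,2)}.
So G has 1 subgroup of order 3.

1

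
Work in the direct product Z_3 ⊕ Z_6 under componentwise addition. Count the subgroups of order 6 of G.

4

|G| = 18 and 6 | 18, so subgroups of order 6 are possible by Lagrange.
The subgroups of order 6 are: {(0,0), (0,1), (0,2), (0,3), (0,4), (0,5)}; {(0,0), (0,3), (1,0), (1,3), (2,0), (2,3)}; {(0,0), (0,3), (1,1), (1,4), (2,2), (2,5)}; {(0,0), (0,3), (1,2), (1,5), (2,1), (2,4)}.
So G has 4 subgroups of order 6.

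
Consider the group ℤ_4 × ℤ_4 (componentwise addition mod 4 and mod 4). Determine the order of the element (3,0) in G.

The order of (3,0) in Z_4 × Z_4 is lcm(ord(3) in Z_4, ord(0) in Z_4).
ord(3) = 4 and ord(0) = 1, so |⟨(3,0)⟩| = lcm(4, 1) = 4.

4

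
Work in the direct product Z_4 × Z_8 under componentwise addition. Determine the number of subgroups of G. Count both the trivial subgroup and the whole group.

22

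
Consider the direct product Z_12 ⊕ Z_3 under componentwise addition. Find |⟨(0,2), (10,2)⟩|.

|⟨(0,2)⟩| = 3 and |⟨(10,2)⟩| = 6, so |H| is a multiple of lcm(3, 6) = 6 and divides |G| = 36.
Closing under the operation: H = {(0,0), (0,1), (0,2), (2,0), (2,1), (2,2), (4,0), (4,1), (4,2), (6,0), (6,1), (6,2), (8,0), (8,1), (8,2), (10,0), (10,1), (10,2)}, so |H| = 18.

18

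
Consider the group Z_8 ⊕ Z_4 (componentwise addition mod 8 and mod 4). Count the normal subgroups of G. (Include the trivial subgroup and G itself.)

G is abelian, so every subgroup is normal.
G has 22 subgroups in total, hence 22 normal subgroups.

22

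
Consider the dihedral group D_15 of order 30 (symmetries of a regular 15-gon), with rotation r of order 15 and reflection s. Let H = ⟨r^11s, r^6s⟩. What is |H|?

|⟨r^11s⟩| = 2 and |⟨r^6s⟩| = 2, so |H| is a multiple of lcm(2, 2) = 2 and divides |G| = 30.
Closing under the operation: H = {e, r^5, r^10, rs, r^6s, r^11s}, so |H| = 6.

6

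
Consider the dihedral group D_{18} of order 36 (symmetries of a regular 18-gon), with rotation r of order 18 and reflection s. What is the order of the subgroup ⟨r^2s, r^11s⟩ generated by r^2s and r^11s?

|⟨r^2s⟩| = 2 and |⟨r^11s⟩| = 2, so |H| is a multiple of lcm(2, 2) = 2 and divides |G| = 36.
Closing under the operation: H = {e, r^9, r^2s, r^11s}, so |H| = 4.

4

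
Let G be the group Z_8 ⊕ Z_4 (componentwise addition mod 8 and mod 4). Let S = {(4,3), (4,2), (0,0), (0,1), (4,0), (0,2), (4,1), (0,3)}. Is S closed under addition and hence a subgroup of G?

|S| = 8 divides |G| = 32, consistent with Lagrange.
S contains the identity, every element's inverse is in S, and S is closed under +: it is a subgroup.

Yes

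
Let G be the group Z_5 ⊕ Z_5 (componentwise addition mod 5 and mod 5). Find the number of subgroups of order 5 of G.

|G| = 25 and 5 | 25, so subgroups of order 5 are possible by Lagrange.
The subgroups of order 5 are: {(0,0), (0,1), (0,2), (0,3), (0,4)}; {(0,0), (1,0), (2,0), (3,0), (4,0)}; {(0,0), (1,1), (2,2), (3,3), (4,4)}; {(0,0), (1,2), (2,4), (3,1), (4,3)}; … (6 in all).
So G has 6 subgroups of order 5.

6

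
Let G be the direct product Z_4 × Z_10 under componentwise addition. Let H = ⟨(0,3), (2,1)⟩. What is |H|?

20

|⟨(0,3)⟩| = 10 and |⟨(2,1)⟩| = 10, so |H| is a multiple of lcm(10, 10) = 10 and divides |G| = 40.
Closing under the operation: H = {(0,0), (0,1), (0,2), (0,3), (0,4), (0,5), (0,6), (0,7), (0,8), (0,9), (2,0), (2,1), (2,2), (2,3), (2,4), (2,5), (2,6), (2,7), (2,8), (2,9)}, so |H| = 20.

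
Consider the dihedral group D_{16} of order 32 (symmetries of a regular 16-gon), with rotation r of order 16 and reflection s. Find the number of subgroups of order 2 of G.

|G| = 32 and 2 | 32, so subgroups of order 2 are possible by Lagrange.
The subgroups of order 2 are: {e, r^10s}; {e, r^11s}; {e, r^12s}; {e, r^13s}; … (17 in all).
So G has 17 subgroups of order 2.

17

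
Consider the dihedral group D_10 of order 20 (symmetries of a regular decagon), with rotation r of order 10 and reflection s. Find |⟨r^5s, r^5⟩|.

4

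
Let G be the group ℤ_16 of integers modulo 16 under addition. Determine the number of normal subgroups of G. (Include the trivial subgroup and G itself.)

5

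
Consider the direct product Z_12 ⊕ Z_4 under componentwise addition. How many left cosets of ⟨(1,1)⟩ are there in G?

|⟨(1,1)⟩| = 12 and |G| = 48.
By Lagrange, [G : H] = |G|/|H| = 48/12 = 4.

4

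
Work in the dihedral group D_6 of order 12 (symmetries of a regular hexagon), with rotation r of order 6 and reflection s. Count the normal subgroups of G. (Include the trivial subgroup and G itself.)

G has 16 subgroups. Checking conjugation-invariance by order — order 1: 1/1 normal; order 2: 1/7 normal; order 3: 1/1 normal; order 4: 0/3 normal; order 6: 3/3 normal; order 12: 1/1 normal.
Total normal subgroups: 7.

7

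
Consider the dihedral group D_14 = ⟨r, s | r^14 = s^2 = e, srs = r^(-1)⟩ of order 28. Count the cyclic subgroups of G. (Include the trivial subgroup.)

18

Each element a generates a cyclic subgroup ⟨a⟩; distinct elements may generate the same one (a cyclic group of order d has φ(d) generators).
Cyclic subgroups by order — order 1: 1; order 2: 15; order 7: 1; order 14: 1.
Total: 18.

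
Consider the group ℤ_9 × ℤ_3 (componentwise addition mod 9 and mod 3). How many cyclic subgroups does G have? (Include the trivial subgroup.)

8

Group the elements of G by the cyclic subgroup they generate; each cyclic subgroup of order d accounts for φ(d) elements.
Cyclic subgroups by order — order 1: 1; order 3: 4; order 9: 3.
Total: 8.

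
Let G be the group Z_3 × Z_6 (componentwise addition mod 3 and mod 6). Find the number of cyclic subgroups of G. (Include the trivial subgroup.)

10

A cyclic subgroup of order d is generated by each of its φ(d) elements of order d, so the cyclic subgroups of order d number (#elements of order d)/φ(d).
Cyclic subgroups by order — order 1: 1; order 2: 1; order 3: 4; order 6: 4.
Total: 10.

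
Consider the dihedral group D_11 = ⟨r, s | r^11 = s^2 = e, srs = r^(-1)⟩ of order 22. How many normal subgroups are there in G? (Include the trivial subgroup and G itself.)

3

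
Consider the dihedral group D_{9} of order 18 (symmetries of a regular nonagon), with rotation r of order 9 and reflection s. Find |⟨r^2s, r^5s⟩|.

6

|⟨r^2s⟩| = 2 and |⟨r^5s⟩| = 2, so |H| is a multiple of lcm(2, 2) = 2 and divides |G| = 18.
Closing under the operation: H = {e, r^3, r^6, r^2s, r^5s, r^8s}, so |H| = 6.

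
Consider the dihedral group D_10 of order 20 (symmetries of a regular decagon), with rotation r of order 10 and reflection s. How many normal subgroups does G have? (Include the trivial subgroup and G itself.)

7

G has 22 subgroups. Checking conjugation-invariance by order — order 1: 1/1 normal; order 2: 1/11 normal; order 4: 0/5 normal; order 5: 1/1 normal; order 10: 3/3 normal; order 20: 1/1 normal.
Total normal subgroups: 7.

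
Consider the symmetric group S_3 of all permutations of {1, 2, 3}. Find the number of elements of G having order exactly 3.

2

The elements of order 3 are: (1 2 3), (1 3 2).
That's 2.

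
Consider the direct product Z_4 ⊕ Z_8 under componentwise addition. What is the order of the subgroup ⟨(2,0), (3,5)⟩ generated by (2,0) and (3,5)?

16

|⟨(2,0)⟩| = 2 and |⟨(3,5)⟩| = 8, so |H| is a multiple of lcm(2, 8) = 8 and divides |G| = 32.
Closing under the operation: H = {(0,0), (0,2), (0,4), (0,6), (1,1), (1,3), (1,5), (1,7), (2,0), (2,2), (2,4), (2,6), (3,1), (3,3), (3,5), (3,7)}, so |H| = 16.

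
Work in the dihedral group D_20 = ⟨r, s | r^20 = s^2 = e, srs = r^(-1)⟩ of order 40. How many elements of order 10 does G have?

4

The elements of order 10 are: r^2, r^6, r^14, r^18.
That's 4.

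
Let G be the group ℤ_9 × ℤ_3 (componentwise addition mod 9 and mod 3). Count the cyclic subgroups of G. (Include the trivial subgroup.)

8

A cyclic subgroup of order d is generated by each of its φ(d) elements of order d, so the cyclic subgroups of order d number (#elements of order d)/φ(d).
Cyclic subgroups by order — order 1: 1; order 3: 4; order 9: 3.
Total: 8.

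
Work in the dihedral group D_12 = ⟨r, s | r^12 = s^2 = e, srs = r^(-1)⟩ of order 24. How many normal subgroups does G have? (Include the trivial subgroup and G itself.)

G has 34 subgroups. Checking conjugation-invariance by order — order 1: 1/1 normal; order 2: 1/13 normal; order 3: 1/1 normal; order 4: 1/7 normal; order 6: 1/5 normal; order 8: 0/3 normal; order 12: 3/3 normal; order 24: 1/1 normal.
Total normal subgroups: 9.

9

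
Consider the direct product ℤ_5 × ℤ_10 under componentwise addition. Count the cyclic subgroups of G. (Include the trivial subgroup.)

14

Group the elements of G by the cyclic subgroup they generate; each cyclic subgroup of order d accounts for φ(d) elements.
Cyclic subgroups by order — order 1: 1; order 2: 1; order 5: 6; order 10: 6.
Total: 14.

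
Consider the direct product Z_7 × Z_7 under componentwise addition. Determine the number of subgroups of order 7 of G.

|G| = 49 and 7 | 49, so subgroups of order 7 are possible by Lagrange.
The subgroups of order 7 are: {(0,0), (0,1), (0,2), (0,3), (0,4), (0,5), (0,6)}; {(0,0), (1,0), (2,0), (3,0), (4,0), (5,0), (6,0)}; {(0,0), (1,1), (2,2), (3,3), (4,4), (5,5), (6,6)}; {(0,0), (1,2), (2,4), (3,6), (4,1), (5,3), (6,5)}; … (8 in all).
So G has 8 subgroups of order 7.

8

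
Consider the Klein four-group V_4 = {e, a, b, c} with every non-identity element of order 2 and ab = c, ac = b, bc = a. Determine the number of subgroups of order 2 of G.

3

|G| = 4 and 2 | 4, so subgroups of order 2 are possible by Lagrange.
The subgroups of order 2 are: {e, a}; {e, b}; {e, c}.
So G has 3 subgroups of order 2.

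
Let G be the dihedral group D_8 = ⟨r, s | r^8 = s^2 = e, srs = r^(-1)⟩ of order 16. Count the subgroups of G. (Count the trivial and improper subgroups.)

19

|G| = 16, so by Lagrange every subgroup order divides 16. Divisors: 1, 2, 4, 8, 16.
Subgroups by order — order 1: 1; order 2: 9; order 4: 5; order 8: 3; order 16: 1.
Total: 1 + 9 + 5 + 3 + 1 = 19.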